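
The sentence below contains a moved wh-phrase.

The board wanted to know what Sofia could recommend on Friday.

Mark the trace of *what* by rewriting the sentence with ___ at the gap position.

Pre-movement form: Sofia could recommend what on Friday.
The filler 'what' is interpreted as the direct object of 'recommend'. The gap is right after 'recommend'.

The board wanted to know what Sofia could recommend ___ on Friday.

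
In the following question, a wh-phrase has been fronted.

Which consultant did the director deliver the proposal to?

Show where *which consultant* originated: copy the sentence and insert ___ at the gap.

Underlying clause: The director did deliver the proposal to which consultant.
The filler 'which consultant' is interpreted as the object of the preposition 'to' (recipient of 'deliver'). The gap is right after 'to'.

Which consultant did the director deliver the proposal to ___?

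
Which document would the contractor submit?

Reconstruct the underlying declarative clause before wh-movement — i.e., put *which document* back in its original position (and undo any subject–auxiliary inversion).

The contractor would submit which document.

'which document' is the direct object of 'submit'. It moves to the left edge, and the trace sits right after 'submit':
Which document would the contractor submit ___?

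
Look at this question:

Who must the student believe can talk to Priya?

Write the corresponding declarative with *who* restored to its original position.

The student must believe who can talk to Priya.

The filler 'who' is interpreted as the subject of the clause embedded under 'believe'. Fronting leaves a gap immediately after 'believe':
Who must the student believe ___ can talk to Priya?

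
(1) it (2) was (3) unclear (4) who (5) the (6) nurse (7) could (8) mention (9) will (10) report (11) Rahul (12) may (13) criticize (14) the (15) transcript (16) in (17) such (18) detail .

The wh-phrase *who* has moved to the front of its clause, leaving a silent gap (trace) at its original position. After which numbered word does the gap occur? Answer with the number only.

8

Underlying clause: The nurse could mention who will report Rahul may criticize the transcript in such detail.
The filler 'who' is interpreted as the subject of the clause embedded under 'mention'. It moves to the left edge, and the trace sits right after 'mention':
It was unclear who the nurse could mention ___ will report Rahul may criticize the transcript in such detail.
'mention' is word 8.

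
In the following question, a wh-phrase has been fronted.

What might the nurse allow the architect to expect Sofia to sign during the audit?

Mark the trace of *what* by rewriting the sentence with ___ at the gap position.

In situ: The nurse might allow the architect to expect Sofia to sign what during the audit.
The filler 'what' is interpreted as the direct object of 'sign'. The gap is right after 'sign'.

What might the nurse allow the architect to expect Sofia to sign ___ during the audit?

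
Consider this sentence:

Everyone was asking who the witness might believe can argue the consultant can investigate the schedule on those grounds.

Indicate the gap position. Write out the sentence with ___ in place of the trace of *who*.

Pre-movement form: The witness might believe who can argue the consultant can investigate the schedule on those grounds.
The filler 'who' is interpreted as the subject of the clause embedded under 'believe'. The gap is right after 'believe'.

Everyone was asking who the witness might believe ___ can argue the consultant can investigate the schedule on those grounds.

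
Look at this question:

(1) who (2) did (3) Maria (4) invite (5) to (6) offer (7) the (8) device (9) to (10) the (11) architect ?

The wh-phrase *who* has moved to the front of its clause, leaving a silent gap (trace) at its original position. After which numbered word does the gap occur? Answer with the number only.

4

Pre-movement form: Maria did invite who to offer the device to the architect.
'who' is the direct object of 'invite'. Wh-movement fronts it, leaving a gap right after 'invite':
Who did Maria invite ___ to offer the device to the architect?
'invite' is word 4.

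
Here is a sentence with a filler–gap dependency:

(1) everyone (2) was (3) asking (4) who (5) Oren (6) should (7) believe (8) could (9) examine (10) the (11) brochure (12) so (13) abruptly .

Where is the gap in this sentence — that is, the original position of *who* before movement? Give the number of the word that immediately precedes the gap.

Pre-movement form: Oren should believe who could examine the brochure so abruptly.
The filler 'who' is interpreted as the subject of the clause embedded under 'believe'. Wh-movement fronts it, leaving a gap right after 'believe':
Everyone was asking who Oren should believe ___ could examine the brochure so abruptly.
'believe' is word 7.

7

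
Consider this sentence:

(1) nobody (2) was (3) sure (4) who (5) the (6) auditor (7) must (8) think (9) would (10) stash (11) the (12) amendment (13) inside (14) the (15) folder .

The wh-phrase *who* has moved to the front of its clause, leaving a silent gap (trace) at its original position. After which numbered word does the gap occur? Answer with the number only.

8

Pre-movement form: The auditor must think who would stash the amendment inside the folder.
'who' functions as the subject of the clause embedded under 'think'. Wh-movement fronts it, leaving a gap right after 'think':
Nobody was sure who the auditor must think ___ would stash the amendment inside the folder.
'think' is word 8.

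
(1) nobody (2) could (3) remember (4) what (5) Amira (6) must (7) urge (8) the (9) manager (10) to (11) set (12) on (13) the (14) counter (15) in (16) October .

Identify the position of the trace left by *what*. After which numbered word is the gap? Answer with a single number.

Before movement: Amira must urge the manager to set what on the counter in October.
The filler 'what' is interpreted as the direct object of 'set'. Wh-movement fronts it, leaving a gap right after 'set':
Nobody could remember what Amira must urge the manager to set ___ on the counter in October.
'set' is word 11.

11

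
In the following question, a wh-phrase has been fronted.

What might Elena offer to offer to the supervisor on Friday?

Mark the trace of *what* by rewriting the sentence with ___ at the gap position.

What might Elena offer to offer ___ to the supervisor on Friday?

Before movement: Elena might offer to offer what to the supervisor on Friday.
'what' is the direct object of 'offer'. The gap is right after 'offer'.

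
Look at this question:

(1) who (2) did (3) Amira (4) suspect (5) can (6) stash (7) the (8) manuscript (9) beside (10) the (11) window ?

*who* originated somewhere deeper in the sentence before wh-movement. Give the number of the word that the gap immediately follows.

4

Before movement: Amira did suspect who can stash the manuscript beside the window.
The filler 'who' is interpreted as the subject of the clause embedded under 'suspect'. It moves to the left edge, and the trace sits right after 'suspect':
Who did Amira suspect ___ can stash the manuscript beside the window?
'suspect' is word 4.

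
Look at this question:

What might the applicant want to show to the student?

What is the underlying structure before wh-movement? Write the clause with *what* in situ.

The applicant might want to show what to the student.

'what' is the direct object of 'show'. Fronting leaves a gap immediately after 'show':
What might the applicant want to show ___ to the student?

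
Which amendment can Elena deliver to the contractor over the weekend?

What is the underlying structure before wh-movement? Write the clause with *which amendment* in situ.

'which amendment' functions as the direct object of 'deliver'. It moves to the left edge, and the trace sits right after 'deliver':
Which amendment can Elena deliver ___ to the contractor over the weekend?

Elena can deliver which amendment to the contractor over the weekend.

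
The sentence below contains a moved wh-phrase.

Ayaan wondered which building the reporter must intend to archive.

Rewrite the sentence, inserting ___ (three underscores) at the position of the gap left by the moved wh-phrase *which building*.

Ayaan wondered which building the reporter must intend to archive ___.

Before movement: The reporter must intend to archive which building.
'which building' is the direct object of 'archive'. The gap is right after 'archive'.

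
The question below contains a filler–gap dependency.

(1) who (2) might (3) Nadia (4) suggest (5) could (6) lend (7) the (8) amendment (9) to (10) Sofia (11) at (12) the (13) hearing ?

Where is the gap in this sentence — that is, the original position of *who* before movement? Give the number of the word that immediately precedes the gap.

4

In situ: Nadia might suggest who could lend the amendment to Sofia at the hearing.
'who' functions as the subject of the clause embedded under 'suggest'. It moves to the left edge, and the trace sits right after 'suggest':
Who might Nadia suggest ___ could lend the amendment to Sofia at the hearing?
'suggest' is word 4.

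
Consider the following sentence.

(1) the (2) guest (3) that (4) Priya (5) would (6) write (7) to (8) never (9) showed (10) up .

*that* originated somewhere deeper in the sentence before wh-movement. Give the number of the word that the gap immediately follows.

'that' functions as the object of the preposition 'to'. Fronting leaves a gap immediately after 'to':
The guest that Priya would write to ___ never showed up.
'to' is word 7.

7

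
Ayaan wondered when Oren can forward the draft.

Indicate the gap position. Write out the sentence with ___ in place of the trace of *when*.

Ayaan wondered when Oren can forward the draft ___.

Pre-movement form: Oren can forward the draft when.
The filler 'when' is interpreted as the temporal adjunct. The gap is right after 'draft'.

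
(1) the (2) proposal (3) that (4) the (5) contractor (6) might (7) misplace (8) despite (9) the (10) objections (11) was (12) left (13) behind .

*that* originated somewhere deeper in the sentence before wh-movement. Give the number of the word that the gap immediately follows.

'that' is the direct object of 'misplace'. Wh-movement fronts it, leaving a gap right after 'misplace':
The proposal that the contractor might misplace ___ despite the objections was left behind.
'misplace' is word 7.

7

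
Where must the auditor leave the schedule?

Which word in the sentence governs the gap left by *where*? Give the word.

Pre-movement form: The auditor must leave the schedule where.
The filler 'where' is interpreted as the locative complement of 'leave'. It moves to the left edge, and the trace sits right after 'schedule':
Where must the auditor leave the schedule ___?

leave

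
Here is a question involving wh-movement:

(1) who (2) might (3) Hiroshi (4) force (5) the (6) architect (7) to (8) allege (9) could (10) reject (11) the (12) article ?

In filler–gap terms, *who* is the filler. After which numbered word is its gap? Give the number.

8

Underlying clause: Hiroshi might force the architect to allege who could reject the article.
The filler 'who' is interpreted as the subject of the clause embedded under 'allege'. It moves to the left edge, and the trace sits right after 'allege':
Who might Hiroshi force the architect to allege ___ could reject the article?
'allege' is word 8.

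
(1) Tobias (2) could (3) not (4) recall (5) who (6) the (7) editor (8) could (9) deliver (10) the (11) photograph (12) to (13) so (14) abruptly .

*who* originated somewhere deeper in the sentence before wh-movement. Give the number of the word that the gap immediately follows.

12

Underlying clause: The editor could deliver the photograph to who so abruptly.
'who' functions as the object of the preposition 'to' (recipient of 'deliver'). Wh-movement fronts it, leaving a gap right after 'to':
Tobias could not recall who the editor could deliver the photograph to ___ so abruptly.
'to' is word 12.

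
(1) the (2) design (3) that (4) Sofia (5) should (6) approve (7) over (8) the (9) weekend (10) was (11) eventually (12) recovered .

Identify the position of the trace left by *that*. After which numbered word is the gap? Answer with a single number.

'that' is the direct object of 'approve'. Fronting leaves a gap immediately after 'approve':
The design that Sofia should approve ___ over the weekend was eventually recovered.
'approve' is word 6.

6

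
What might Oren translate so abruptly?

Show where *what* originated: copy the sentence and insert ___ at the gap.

Pre-movement form: Oren might translate what so abruptly.
'what' functions as the direct object of 'translate'. The gap is right after 'translate'.

What might Oren translate ___ so abruptly?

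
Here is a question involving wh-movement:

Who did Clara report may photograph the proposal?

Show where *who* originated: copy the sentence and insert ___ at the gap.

Who did Clara report ___ may photograph the proposal?

In situ: Clara did report who may photograph the proposal.
'who' functions as the subject of the clause embedded under 'report'. The gap is right after 'report'.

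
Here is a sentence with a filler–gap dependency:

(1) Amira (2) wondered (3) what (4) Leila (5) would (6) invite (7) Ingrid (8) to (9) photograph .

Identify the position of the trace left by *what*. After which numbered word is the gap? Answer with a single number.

9

Pre-movement form: Leila would invite Ingrid to photograph what.
The filler 'what' is interpreted as the direct object of 'photograph'. Fronting leaves a gap immediately after 'photograph':
Amira wondered what Leila would invite Ingrid to photograph ___.
'photograph' is word 9.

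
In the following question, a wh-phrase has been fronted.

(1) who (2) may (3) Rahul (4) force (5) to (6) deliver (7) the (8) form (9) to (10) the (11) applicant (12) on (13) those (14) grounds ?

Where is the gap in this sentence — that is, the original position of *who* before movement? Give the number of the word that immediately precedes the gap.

Underlying clause: Rahul may force who to deliver the form to the applicant on those grounds.
'who' is the direct object of 'force'. Wh-movement fronts it, leaving a gap right after 'force':
Who may Rahul force ___ to deliver the form to the applicant on those grounds?
'force' is word 4.

4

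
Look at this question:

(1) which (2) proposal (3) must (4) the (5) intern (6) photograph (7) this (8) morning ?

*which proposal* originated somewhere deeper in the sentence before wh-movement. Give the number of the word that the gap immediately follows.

Before movement: The intern must photograph which proposal this morning.
'which proposal' is the direct object of 'photograph'. It moves to the left edge, and the trace sits right after 'photograph':
Which proposal must the intern photograph ___ this morning?
'photograph' is word 6.

6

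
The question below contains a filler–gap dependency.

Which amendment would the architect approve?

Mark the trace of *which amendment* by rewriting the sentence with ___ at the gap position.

Before movement: The architect would approve which amendment.
The filler 'which amendment' is interpreted as the direct object of 'approve'. The gap is right after 'approve'.

Which amendment would the architect approve ___?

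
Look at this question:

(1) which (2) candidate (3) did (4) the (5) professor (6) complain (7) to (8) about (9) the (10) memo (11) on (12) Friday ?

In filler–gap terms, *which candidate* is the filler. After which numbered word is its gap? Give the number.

Before movement: The professor did complain to which candidate about the memo on Friday.
'which candidate' is the object of the preposition 'to'. It moves to the left edge, and the trace sits right after 'to':
Which candidate did the professor complain to ___ about the memo on Friday?
'to' is word 7.

7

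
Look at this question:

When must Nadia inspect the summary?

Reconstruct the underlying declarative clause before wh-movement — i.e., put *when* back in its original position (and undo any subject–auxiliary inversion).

'when' functions as the temporal adjunct. It moves to the left edge, and the trace sits right after 'summary':
When must Nadia inspect the summary ___?

Nadia must inspect the summary when.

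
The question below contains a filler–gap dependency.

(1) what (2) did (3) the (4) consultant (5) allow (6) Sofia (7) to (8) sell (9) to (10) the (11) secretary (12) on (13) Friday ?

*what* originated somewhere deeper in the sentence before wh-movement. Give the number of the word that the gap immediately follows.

Pre-movement form: The consultant did allow Sofia to sell what to the secretary on Friday.
'what' functions as the direct object of 'sell'. It moves to the left edge, and the trace sits right after 'sell':
What did the consultant allow Sofia to sell ___ to the secretary on Friday?
'sell' is word 8.

8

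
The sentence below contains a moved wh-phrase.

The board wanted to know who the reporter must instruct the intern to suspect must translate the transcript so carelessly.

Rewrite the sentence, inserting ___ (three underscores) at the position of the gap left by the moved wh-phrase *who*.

Underlying clause: The reporter must instruct the intern to suspect who must translate the transcript so carelessly.
The filler 'who' is interpreted as the subject of the clause embedded under 'suspect'. The gap is right after 'suspect'.

The board wanted to know who the reporter must instruct the intern to suspect ___ must translate the transcript so carelessly.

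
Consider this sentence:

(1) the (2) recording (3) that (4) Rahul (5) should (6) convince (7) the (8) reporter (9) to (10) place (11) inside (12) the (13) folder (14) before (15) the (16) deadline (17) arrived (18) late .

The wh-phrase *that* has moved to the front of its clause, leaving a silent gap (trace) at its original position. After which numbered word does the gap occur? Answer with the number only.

10

The filler 'that' is interpreted as the direct object of 'place'. Fronting leaves a gap immediately after 'place':
The recording that Rahul should convince the reporter to place ___ inside the folder before the deadline arrived late.
'place' is word 10.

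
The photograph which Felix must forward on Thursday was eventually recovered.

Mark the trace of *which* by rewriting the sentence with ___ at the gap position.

The photograph which Felix must forward ___ on Thursday was eventually recovered.

'which' functions as the direct object of 'forward'. The gap is right after 'forward'.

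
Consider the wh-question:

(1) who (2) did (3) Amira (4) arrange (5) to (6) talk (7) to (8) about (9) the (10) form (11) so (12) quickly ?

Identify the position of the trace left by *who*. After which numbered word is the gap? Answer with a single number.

7

Before movement: Amira did arrange to talk to who about the form so quickly.
'who' is the object of the preposition 'to'. Fronting leaves a gap immediately after 'to':
Who did Amira arrange to talk to ___ about the form so quickly?
'to' is word 7.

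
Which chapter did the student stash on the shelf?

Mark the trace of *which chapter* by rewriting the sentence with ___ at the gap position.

Underlying clause: The student did stash which chapter on the shelf.
'which chapter' is the direct object of 'stash'. The gap is right after 'stash'.

Which chapter did the student stash ___ on the shelf?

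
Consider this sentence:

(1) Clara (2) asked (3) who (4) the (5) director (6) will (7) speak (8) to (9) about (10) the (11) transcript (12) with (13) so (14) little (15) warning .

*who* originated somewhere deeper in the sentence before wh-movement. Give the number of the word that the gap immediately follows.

8

Underlying clause: The director will speak to who about the transcript with so little warning.
'who' functions as the object of the preposition 'to'. Wh-movement fronts it, leaving a gap right after 'to':
Clara asked who the director will speak to ___ about the transcript with so little warning.
'to' is word 8.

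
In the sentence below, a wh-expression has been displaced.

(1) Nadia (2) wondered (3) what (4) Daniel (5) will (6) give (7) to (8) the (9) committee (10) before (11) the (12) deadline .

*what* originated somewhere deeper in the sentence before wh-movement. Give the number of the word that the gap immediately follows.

6

In situ: Daniel will give what to the committee before the deadline.
'what' functions as the direct object of 'give'. It moves to the left edge, and the trace sits right after 'give':
Nadia wondered what Daniel will give ___ to the committee before the deadline.
'give' is word 6.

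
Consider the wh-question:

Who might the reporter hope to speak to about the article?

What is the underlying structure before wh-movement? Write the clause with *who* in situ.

The reporter might hope to speak to who about the article.

'who' functions as the object of the preposition 'to'. It moves to the left edge, and the trace sits right after 'to':
Who might the reporter hope to speak to ___ about the article?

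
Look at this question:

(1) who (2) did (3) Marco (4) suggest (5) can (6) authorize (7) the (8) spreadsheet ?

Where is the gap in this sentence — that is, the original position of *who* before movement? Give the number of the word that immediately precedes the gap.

Underlying clause: Marco did suggest who can authorize the spreadsheet.
'who' is the subject of the clause embedded under 'suggest'. Fronting leaves a gap immediately after 'suggest':
Who did Marco suggest ___ can authorize the spreadsheet?
'suggest' is word 4.

4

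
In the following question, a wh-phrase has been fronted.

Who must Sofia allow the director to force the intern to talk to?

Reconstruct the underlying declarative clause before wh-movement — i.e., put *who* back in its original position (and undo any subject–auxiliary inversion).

Sofia must allow the director to force the intern to talk to who.

The filler 'who' is interpreted as the object of the preposition 'to'. It moves to the left edge, and the trace sits right after 'to':
Who must Sofia allow the director to force the intern to talk to ___?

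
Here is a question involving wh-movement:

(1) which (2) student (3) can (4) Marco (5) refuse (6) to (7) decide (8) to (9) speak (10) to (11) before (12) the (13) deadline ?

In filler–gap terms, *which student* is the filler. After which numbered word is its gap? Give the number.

Before movement: Marco can refuse to decide to speak to which student before the deadline.
'which student' is the object of the preposition 'to'. Wh-movement fronts it, leaving a gap right after 'to':
Which student can Marco refuse to decide to speak to ___ before the deadline?
'to' is word 10.

10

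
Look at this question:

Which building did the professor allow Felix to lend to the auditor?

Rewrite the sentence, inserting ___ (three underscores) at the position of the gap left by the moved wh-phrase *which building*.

Which building did the professor allow Felix to lend ___ to the auditor?

Underlying clause: The professor did allow Felix to lend which building to the auditor.
The filler 'which building' is interpreted as the direct object of 'lend'. The gap is right after 'lend'.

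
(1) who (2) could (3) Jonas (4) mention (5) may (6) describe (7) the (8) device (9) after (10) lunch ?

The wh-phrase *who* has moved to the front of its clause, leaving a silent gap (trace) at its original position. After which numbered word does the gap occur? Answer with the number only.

Before movement: Jonas could mention who may describe the device after lunch.
'who' functions as the subject of the clause embedded under 'mention'. Wh-movement fronts it, leaving a gap right after 'mention':
Who could Jonas mention ___ may describe the device after lunch?
'mention' is word 4.

4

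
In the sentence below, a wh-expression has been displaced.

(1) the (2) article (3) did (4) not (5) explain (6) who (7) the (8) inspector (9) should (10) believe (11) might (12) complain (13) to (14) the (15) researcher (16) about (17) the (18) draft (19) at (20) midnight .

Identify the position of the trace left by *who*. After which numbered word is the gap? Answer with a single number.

10

Pre-movement form: The inspector should believe who might complain to the researcher about the draft at midnight.
'who' is the subject of the clause embedded under 'believe'. It moves to the left edge, and the trace sits right after 'believe':
The article did not explain who the inspector should believe ___ might complain to the researcher about the draft at midnight.
'believe' is word 10.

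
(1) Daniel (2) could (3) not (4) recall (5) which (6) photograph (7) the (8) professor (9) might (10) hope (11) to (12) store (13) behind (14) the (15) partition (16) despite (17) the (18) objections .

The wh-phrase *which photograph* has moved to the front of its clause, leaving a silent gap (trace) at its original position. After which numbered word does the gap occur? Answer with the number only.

In situ: The professor might hope to store which photograph behind the partition despite the objections.
'which photograph' functions as the direct object of 'store'. It moves to the left edge, and the trace sits right after 'store':
Daniel could not recall which photograph the professor might hope to store ___ behind the partition despite the objections.
'store' is word 12.

12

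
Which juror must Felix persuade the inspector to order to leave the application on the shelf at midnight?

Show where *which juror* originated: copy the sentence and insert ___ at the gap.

Which juror must Felix persuade the inspector to order ___ to leave the application on the shelf at midnight?

Before movement: Felix must persuade the inspector to order which juror to leave the application on the shelf at midnight.
'which juror' is the direct object of 'order'. The gap is right after 'order'.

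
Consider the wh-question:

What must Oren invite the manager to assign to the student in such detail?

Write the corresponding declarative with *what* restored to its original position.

Oren must invite the manager to assign what to the student in such detail.

The filler 'what' is interpreted as the direct object of 'assign'. Wh-movement fronts it, leaving a gap right after 'assign':
What must Oren invite the manager to assign ___ to the student in such detail?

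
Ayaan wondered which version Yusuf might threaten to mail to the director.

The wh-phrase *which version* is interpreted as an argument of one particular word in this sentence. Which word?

mail

Pre-movement form: Yusuf might threaten to mail which version to the director.
'which version' is the direct object of 'mail'. Fronting leaves a gap immediately after 'mail':
Ayaan wondered which version Yusuf might threaten to mail ___ to the director.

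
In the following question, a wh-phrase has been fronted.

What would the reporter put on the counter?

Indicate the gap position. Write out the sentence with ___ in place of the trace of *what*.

In situ: The reporter would put what on the counter.
'what' functions as the direct object of 'put'. The gap is right after 'put'.

What would the reporter put ___ on the counter?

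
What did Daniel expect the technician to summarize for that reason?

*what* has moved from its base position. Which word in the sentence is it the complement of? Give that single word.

summarize

Pre-movement form: Daniel did expect the technician to summarize what for that reason.
'what' is the direct object of 'summarize'. Wh-movement fronts it, leaving a gap right after 'summarize':
What did Daniel expect the technician to summarize ___ for that reason?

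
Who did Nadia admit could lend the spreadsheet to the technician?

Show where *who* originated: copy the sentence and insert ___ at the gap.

Who did Nadia admit ___ could lend the spreadsheet to the technician?

Before movement: Nadia did admit who could lend the spreadsheet to the technician.
'who' functions as the subject of the clause embedded under 'admit'. The gap is right after 'admit'.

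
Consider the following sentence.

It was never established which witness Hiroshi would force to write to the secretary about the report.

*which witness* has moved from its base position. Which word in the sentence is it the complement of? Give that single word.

force

Pre-movement form: Hiroshi would force which witness to write to the secretary about the report.
'which witness' is the direct object of 'force'. Fronting leaves a gap immediately after 'force':
It was never established which witness Hiroshi would force ___ to write to the secretary about the report.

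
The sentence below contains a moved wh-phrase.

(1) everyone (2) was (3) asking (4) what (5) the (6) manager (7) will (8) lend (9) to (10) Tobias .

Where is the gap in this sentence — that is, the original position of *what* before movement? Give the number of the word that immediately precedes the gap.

Before movement: The manager will lend what to Tobias.
The filler 'what' is interpreted as the direct object of 'lend'. It moves to the left edge, and the trace sits right after 'lend':
Everyone was asking what the manager will lend ___ to Tobias.
'lend' is word 8.

8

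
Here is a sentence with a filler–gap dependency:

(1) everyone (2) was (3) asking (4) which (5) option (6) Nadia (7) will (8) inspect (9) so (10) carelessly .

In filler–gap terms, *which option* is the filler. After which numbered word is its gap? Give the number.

8

Before movement: Nadia will inspect which option so carelessly.
'which option' functions as the direct object of 'inspect'. Wh-movement fronts it, leaving a gap right after 'inspect':
Everyone was asking which option Nadia will inspect ___ so carelessly.
'inspect' is word 8.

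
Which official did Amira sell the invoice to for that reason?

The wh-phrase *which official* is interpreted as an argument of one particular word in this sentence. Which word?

to

In situ: Amira did sell the invoice to which official for that reason.
'which official' is the object of the preposition 'to' (recipient of 'sell'). It moves to the left edge, and the trace sits right after 'to':
Which official did Amira sell the invoice to ___ for that reason?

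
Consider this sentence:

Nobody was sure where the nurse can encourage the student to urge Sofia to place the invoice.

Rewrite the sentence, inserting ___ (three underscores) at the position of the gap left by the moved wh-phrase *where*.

Pre-movement form: The nurse can encourage the student to urge Sofia to place the invoice where.
'where' functions as the locative complement of 'place'. The gap is right after 'invoice'.

Nobody was sure where the nurse can encourage the student to urge Sofia to place the invoice ___.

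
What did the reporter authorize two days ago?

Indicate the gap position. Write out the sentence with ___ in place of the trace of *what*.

What did the reporter authorize ___ two days ago?

In situ: The reporter did authorize what two days ago.
'what' functions as the direct object of 'authorize'. The gap is right after 'authorize'.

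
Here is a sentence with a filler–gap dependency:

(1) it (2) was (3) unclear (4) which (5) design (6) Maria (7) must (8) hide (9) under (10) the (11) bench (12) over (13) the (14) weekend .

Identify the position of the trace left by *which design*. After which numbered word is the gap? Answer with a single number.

8

In situ: Maria must hide which design under the bench over the weekend.
'which design' functions as the direct object of 'hide'. It moves to the left edge, and the trace sits right after 'hide':
It was unclear which design Maria must hide ___ under the bench over the weekend.
'hide' is word 8.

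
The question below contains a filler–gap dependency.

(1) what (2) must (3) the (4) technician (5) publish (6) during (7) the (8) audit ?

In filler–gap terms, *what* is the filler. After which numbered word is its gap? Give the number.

Pre-movement form: The technician must publish what during the audit.
The filler 'what' is interpreted as the direct object of 'publish'. Fronting leaves a gap immediately after 'publish':
What must the technician publish ___ during the audit?
'publish' is word 5.

5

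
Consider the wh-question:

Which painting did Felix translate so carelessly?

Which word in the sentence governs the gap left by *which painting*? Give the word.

In situ: Felix did translate which painting so carelessly.
The filler 'which painting' is interpreted as the direct object of 'translate'. Fronting leaves a gap immediately after 'translate':
Which painting did Felix translate ___ so carelessly?

translate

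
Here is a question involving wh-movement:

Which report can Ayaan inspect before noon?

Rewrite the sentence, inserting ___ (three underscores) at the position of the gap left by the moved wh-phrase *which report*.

Which report can Ayaan inspect ___ before noon?

Underlying clause: Ayaan can inspect which report before noon.
The filler 'which report' is interpreted as the direct object of 'inspect'. The gap is right after 'inspect'.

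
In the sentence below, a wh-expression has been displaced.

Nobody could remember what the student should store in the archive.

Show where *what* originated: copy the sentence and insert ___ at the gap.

Before movement: The student should store what in the archive.
The filler 'what' is interpreted as the direct object of 'store'. The gap is right after 'store'.

Nobody could remember what the student should store ___ in the archive.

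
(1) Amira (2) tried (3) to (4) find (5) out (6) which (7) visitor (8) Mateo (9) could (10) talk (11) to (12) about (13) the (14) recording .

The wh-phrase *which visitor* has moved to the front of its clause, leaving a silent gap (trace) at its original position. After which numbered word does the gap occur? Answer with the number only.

11

Before movement: Mateo could talk to which visitor about the recording.
'which visitor' functions as the object of the preposition 'to'. It moves to the left edge, and the trace sits right after 'to':
Amira tried to find out which visitor Mateo could talk to ___ about the recording.
'to' is word 11.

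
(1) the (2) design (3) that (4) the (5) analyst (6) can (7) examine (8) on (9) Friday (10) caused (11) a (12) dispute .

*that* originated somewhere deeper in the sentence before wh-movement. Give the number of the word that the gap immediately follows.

'that' functions as the direct object of 'examine'. Fronting leaves a gap immediately after 'examine':
The design that the analyst can examine ___ on Friday caused a dispute.
'examine' is word 7.

7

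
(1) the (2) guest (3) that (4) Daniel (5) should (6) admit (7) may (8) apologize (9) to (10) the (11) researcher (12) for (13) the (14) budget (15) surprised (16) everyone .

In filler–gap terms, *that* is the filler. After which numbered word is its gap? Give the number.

'that' functions as the subject of the clause embedded under 'admit'. It moves to the left edge, and the trace sits right after 'admit':
The guest that Daniel should admit ___ may apologize to the researcher for the budget surprised everyone.
'admit' is word 6.

6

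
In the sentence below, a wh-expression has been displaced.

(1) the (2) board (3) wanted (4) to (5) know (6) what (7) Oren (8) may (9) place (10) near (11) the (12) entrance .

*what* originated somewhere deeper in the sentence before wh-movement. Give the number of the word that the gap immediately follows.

9

Before movement: Oren may place what near the entrance.
The filler 'what' is interpreted as the direct object of 'place'. It moves to the left edge, and the trace sits right after 'place':
The board wanted to know what Oren may place ___ near the entrance.
'place' is word 9.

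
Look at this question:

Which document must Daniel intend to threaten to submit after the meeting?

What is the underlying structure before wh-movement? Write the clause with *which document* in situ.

Daniel must intend to threaten to submit which document after the meeting.

'which document' functions as the direct object of 'submit'. It moves to the left edge, and the trace sits right after 'submit':
Which document must Daniel intend to threaten to submit ___ after the meeting?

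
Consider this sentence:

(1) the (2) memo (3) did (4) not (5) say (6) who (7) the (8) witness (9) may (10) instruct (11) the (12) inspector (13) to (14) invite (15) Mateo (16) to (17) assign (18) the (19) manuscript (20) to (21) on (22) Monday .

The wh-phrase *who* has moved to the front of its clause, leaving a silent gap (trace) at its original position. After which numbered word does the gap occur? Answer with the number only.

20

Underlying clause: The witness may instruct the inspector to invite Mateo to assign the manuscript to who on Monday.
'who' functions as the object of the preposition 'to' (recipient of 'assign'). Wh-movement fronts it, leaving a gap right after 'to':
The memo did not say who the witness may instruct the inspector to invite Mateo to assign the manuscript to ___ on Monday.
'to' is word 20.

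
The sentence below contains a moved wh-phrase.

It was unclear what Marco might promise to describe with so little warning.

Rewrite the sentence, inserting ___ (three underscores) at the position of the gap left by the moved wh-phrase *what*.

Underlying clause: Marco might promise to describe what with so little warning.
'what' is the direct object of 'describe'. The gap is right after 'describe'.

It was unclear what Marco might promise to describe ___ with so little warning.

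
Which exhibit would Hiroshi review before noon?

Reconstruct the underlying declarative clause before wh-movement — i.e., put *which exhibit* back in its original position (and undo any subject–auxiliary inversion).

The filler 'which exhibit' is interpreted as the direct object of 'review'. Wh-movement fronts it, leaving a gap right after 'review':
Which exhibit would Hiroshi review ___ before noon?

Hiroshi would review which exhibit before noon.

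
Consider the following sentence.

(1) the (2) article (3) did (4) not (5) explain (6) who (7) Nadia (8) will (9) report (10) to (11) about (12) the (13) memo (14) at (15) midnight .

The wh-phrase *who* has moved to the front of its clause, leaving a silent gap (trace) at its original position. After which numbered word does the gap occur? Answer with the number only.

Underlying clause: Nadia will report to who about the memo at midnight.
'who' is the object of the preposition 'to'. It moves to the left edge, and the trace sits right after 'to':
The article did not explain who Nadia will report to ___ about the memo at midnight.
'to' is word 10.

10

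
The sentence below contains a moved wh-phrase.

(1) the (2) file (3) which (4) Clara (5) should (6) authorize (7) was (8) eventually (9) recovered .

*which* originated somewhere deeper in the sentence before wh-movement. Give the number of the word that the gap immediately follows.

'which' functions as the direct object of 'authorize'. Wh-movement fronts it, leaving a gap right after 'authorize':
The file which Clara should authorize ___ was eventually recovered.
'authorize' is word 6.

6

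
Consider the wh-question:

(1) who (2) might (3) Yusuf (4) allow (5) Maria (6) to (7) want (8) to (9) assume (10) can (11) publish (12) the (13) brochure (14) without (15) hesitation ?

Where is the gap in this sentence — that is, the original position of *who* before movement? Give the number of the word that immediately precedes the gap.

9

Underlying clause: Yusuf might allow Maria to want to assume who can publish the brochure without hesitation.
The filler 'who' is interpreted as the subject of the clause embedded under 'assume'. It moves to the left edge, and the trace sits right after 'assume':
Who might Yusuf allow Maria to want to assume ___ can publish the brochure without hesitation?
'assume' is word 9.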